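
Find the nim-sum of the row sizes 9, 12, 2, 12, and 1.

10

Compute the nim-sum pairwise:
9 ^ 12 = 5
5 ^ 2 = 7
7 ^ 12 = 11
11 ^ 1 = 10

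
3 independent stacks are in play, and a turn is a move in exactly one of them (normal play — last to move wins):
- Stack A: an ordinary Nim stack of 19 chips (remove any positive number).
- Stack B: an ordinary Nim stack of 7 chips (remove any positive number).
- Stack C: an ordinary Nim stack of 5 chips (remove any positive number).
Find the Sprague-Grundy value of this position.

17

Stack A is a plain Nim stack of size 19, so its Grundy value is 19.
Stack B is a plain Nim stack of size 7, so its Grundy value is 7.
Stack C is a plain Nim stack of size 5, so its Grundy value is 5.
By the Sprague-Grundy theorem, the Grundy value of a sum of independent games is the XOR of the component values.
Combined value = 19 XOR 7 XOR 5 = 17.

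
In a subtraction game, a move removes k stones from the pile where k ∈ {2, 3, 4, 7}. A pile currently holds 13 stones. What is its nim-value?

1

Build the Grundy sequence with g(k) = mex{g(k−s) : s ∈ {2, 3, 4, 7}, s ≤ k}:
k:     0  1  2  3  4  5  6  7  8  9 10 11 12 13
g(k):  0  0  1  1  2  2  0  3  1  4  2  0  0  1
So g(13) = 1.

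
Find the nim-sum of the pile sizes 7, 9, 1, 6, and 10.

3

Nim-sum: 7 ⊕ 9 ⊕ 1 ⊕ 6 ⊕ 10 = 3.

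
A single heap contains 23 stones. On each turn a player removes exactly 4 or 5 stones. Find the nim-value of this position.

Grundy values for subtraction set {4, 5}:
k:     0  1  2  3  4  5  6  7  8  9 10 11 12 13 14 15 16 17 18 19 20 21 22 23
g(k):  0  0  0  0  1  1  1  1  2  0  0  0  0  1  1  1  1  2  0  0  0  0  1  1
So g(23) = 1.

1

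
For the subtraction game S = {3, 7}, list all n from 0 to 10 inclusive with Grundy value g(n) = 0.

0, 1, 2, 6, 10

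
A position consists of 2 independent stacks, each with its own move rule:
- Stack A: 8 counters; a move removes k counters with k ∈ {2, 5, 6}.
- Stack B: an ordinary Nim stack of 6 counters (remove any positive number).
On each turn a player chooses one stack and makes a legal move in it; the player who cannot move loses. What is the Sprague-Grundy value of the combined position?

Build the Grundy sequence for stack A with g(k) = mex{g(k−s) : s ∈ {2, 5, 6}, s ≤ k}:
g(0) = mex{} = 0
g(1) = mex{} = 0
g(2) = mex{0} = 1
g(3) = mex{0} = 1
g(4) = mex{1} = 0
g(5) = mex{0,1} = 2
g(6) = mex{0} = 1
g(7) = mex{0,1,2} = 3
g(8) = mex{1} = 0
So g(8) = 0.
Stack B is a plain Nim stack of size 6, so its Grundy value is 6.
The value of a disjunctive sum is the nim-sum of the parts.
Combined value = 0 ⊕ 6 = 6.

6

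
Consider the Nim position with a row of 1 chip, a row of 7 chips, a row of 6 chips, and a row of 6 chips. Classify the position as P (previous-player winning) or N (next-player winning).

N-position

Compute the nim-sum pairwise:
1 ^ 7 = 6
6 ^ 6 = 0
0 ^ 6 = 6
The nim-sum is 6 ≠ 0, so this is an N-position: the player to move can win.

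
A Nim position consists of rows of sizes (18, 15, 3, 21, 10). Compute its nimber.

Compute the nim-sum pairwise:
18 ^ 15 = 29
29 ^ 3 = 30
30 ^ 21 = 11
11 ^ 10 = 1

1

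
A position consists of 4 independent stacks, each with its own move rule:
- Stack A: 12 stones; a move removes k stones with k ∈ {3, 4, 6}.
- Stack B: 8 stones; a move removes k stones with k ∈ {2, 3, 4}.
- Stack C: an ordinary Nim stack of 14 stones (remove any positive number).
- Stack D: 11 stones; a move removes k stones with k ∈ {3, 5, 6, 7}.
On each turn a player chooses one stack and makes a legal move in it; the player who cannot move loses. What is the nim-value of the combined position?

14

Build the Grundy sequence for stack A with g(k) = mex{g(k−s) : s ∈ {3, 4, 6}, s ≤ k}:
g(0) = mex{} = 0
g(1) = mex{} = 0
g(2) = mex{} = 0
g(3) = mex{0} = 1
g(4) = mex{0} = 1
g(5) = mex{0} = 1
g(6) = mex{0,1} = 2
g(7) = mex{0,1} = 2
g(8) = mex{0,1} = 2
g(9) = mex{1,2} = 0
g(10) = mex{1,2} = 0
g(11) = mex{1,2} = 0
g(12) = mex{0,2} = 1
So g(12) = 1.
For stack B, compute g(0), g(1), … with moves {2, 3, 4}:
g(0) = mex{} = 0
g(1) = mex{} = 0
g(2) = mex{0} = 1
g(3) = mex{0} = 1
g(4) = mex{0,1} = 2
g(5) = mex{0,1} = 2
g(6) = mex{1,2} = 0
g(7) = mex{1,2} = 0
g(8) = mex{0,2} = 1
So g(8) = 1.
Stack C is a plain Nim stack of size 14, so its Grundy value is 14.
Grundy values for stack D (subtraction set {3, 5, 6, 7}):
g(0) = mex{} = 0
g(1) = mex{} = 0
g(2) = mex{} = 0
g(3) = mex{0} = 1
g(4) = mex{0} = 1
g(5) = mex{0} = 1
g(6) = mex{0,1} = 2
g(7) = mex{0,1} = 2
g(8) = mex{0,1} = 2
g(9) = mex{0,1,2} = 3
g(10) = mex{1,2} = 0
g(11) = mex{1,2} = 0
So g(11) = 0.
The value of a disjunctive sum is the nim-sum of the parts.
Combined value = 1 ⊕ 1 ⊕ 14 ⊕ 0 = 14.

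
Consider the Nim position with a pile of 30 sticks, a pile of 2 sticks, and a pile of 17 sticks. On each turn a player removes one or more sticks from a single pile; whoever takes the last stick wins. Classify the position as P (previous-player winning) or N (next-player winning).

Compute the nim-sum pairwise:
30 XOR 2 = 28
28 XOR 17 = 13
The nim-sum is 13 ≠ 0, so this is an N-position: the player to move can win.

N-position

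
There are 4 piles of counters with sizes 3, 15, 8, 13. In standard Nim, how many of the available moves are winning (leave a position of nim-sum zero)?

3

Nim-sum: 3 XOR 15 XOR 8 XOR 13 = 9.
The overall nim-sum is X = 9. A pile of size p has a winning move iff p XOR X < p (reduce it to p XOR X).
  3: 3 XOR 9 = 10 ≥ 3 — no move.
  15: 15 XOR 9 = 6 < 15 — winning move (to 6).
  8: 8 XOR 9 = 1 < 8 — winning move (to 1).
  13: 13 XOR 9 = 4 < 13 — winning move (to 4).
That gives 3 winning moves.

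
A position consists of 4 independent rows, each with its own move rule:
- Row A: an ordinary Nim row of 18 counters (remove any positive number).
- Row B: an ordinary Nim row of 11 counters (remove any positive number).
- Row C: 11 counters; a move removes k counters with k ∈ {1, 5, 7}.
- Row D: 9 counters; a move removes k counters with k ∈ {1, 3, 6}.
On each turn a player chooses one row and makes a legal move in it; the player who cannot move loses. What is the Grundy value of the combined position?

Row A is a plain Nim row of size 18, so its Grundy value is 18.
Row B is a plain Nim row of size 11, so its Grundy value is 11.
Grundy values for row C (subtraction set {1, 5, 7}):
k:     0  1  2  3  4  5  6  7  8  9 10 11
g(k):  0  1  0  1  0  1  0  1  0  1  0  1
So g(11) = 1.
Grundy values for row D (subtraction set {1, 3, 6}):
g(0) = mex{} = 0
g(1) = mex{0} = 1
g(2) = mex{1} = 0
g(3) = mex{0} = 1
g(4) = mex{1} = 0
g(5) = mex{0} = 1
g(6) = mex{0,1} = 2
g(7) = mex{0,1,2} = 3
g(8) = mex{0,1,3} = 2
g(9) = mex{1,2} = 0
So g(9) = 0.
The value of a disjunctive sum is the nim-sum of the parts.
Combined value = 18 XOR 11 XOR 1 XOR 0 = 24.

24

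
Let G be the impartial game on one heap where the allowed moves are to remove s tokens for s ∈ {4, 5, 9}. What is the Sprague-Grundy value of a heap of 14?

0

Grundy values for subtraction set {4, 5, 9}:
k:     0  1  2  3  4  5  6  7  8  9 10 11 12 13 14
g(k):  0  0  0  0  1  1  1  1  2  2  2  2  3  0  0
So g(14) = 0.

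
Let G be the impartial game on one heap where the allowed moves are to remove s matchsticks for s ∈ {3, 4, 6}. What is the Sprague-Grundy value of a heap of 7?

Compute g(0), g(1), … for moves {3, 4, 6}:
k:     0  1  2  3  4  5  6  7
g(k):  0  0  0  1  1  1  2  2
So g(7) = 2.

2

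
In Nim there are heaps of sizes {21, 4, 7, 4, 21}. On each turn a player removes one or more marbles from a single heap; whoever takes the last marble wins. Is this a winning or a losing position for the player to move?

Compute the nim-sum pairwise:
21 ⊕ 4 = 17
17 ⊕ 7 = 22
22 ⊕ 4 = 18
18 ⊕ 21 = 7
The nim-sum is 7 ≠ 0, so this is an N-position: the player to move can win.

Winning position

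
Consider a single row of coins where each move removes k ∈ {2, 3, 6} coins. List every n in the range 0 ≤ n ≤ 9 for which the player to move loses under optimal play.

0, 1, 5, 9

Build the Grundy sequence with g(k) = mex{g(k−s) : s ∈ {2, 3, 6}, s ≤ k}:
k:     0  1  2  3  4  5  6  7  8  9
g(k):  0  0  1  1  2  0  3  1  2  0
The P-positions (g = 0) in 0..9 are 0, 1, 5, 9.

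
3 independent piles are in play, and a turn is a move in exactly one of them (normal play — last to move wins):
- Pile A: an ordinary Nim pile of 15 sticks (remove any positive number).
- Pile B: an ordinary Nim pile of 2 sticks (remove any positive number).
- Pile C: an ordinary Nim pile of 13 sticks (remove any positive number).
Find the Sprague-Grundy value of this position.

0

Pile A is a plain Nim pile of size 15, so its Grundy value is 15.
Pile B is a plain Nim pile of size 2, so its Grundy value is 2.
Pile C is a plain Nim pile of size 13, so its Grundy value is 13.
By the Sprague-Grundy theorem, the Grundy value of a sum of independent games is the XOR of the component values.
Combined value = 15 XOR 2 XOR 13 = 0.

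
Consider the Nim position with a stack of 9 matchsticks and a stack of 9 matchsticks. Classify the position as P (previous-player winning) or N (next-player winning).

P-position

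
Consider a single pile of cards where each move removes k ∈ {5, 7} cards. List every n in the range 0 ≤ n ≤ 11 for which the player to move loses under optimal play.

Compute g(0), g(1), … for moves {5, 7}:
k:     0  1  2  3  4  5  6  7  8  9 10 11
g(k):  0  0  0  0  0  1  1  1  1  1  2  2
The P-positions (g = 0) in 0..11 are 0, 1, 2, 3, 4.

0, 1, 2, 3, 4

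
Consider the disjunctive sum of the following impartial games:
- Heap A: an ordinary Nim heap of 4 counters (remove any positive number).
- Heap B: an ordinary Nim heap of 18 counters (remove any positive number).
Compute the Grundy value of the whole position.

22

Heap A is a plain Nim heap of size 4, so its Grundy value is 4.
Heap B is a plain Nim heap of size 18, so its Grundy value is 18.
By the Sprague-Grundy theorem, the Grundy value of a sum of independent games is the XOR of the component values.
Combined value = 4 XOR 18 = 22.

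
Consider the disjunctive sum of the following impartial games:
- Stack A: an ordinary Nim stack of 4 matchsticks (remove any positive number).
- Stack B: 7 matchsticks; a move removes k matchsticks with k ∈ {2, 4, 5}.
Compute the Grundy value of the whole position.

4

Stack A is a plain Nim stack of size 4, so its Grundy value is 4.
Grundy values for stack B (subtraction set {2, 4, 5}):
g(0) = mex{} = 0
g(1) = mex{} = 0
g(2) = mex{0} = 1
g(3) = mex{0} = 1
g(4) = mex{0,1} = 2
g(5) = mex{0,1} = 2
g(6) = mex{0,1,2} = 3
g(7) = mex{1,2} = 0
So g(7) = 0.
The value of a disjunctive sum is the nim-sum of the parts.
Combined value = 4 ⊕ 0 = 4.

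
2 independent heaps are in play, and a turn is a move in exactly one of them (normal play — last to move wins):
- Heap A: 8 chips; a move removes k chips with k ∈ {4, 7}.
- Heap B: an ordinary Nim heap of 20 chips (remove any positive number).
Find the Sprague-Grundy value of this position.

22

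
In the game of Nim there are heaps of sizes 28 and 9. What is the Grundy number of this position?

21

Bitwise XOR of the heap sizes:
  11100  (28)
  01001  (9)
  -----
  10101  (21)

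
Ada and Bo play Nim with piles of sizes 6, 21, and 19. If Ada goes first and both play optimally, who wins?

Bo wins

Write each in binary and XOR column by column:
  00110  (6)
  10101  (21)
  10011  (19)
  -----
  00000  (0)
The nim-sum is 0, so this is a P-position: the player to move is in a losing position under optimal play; Ada is about to move from it and so loses — Bo wins.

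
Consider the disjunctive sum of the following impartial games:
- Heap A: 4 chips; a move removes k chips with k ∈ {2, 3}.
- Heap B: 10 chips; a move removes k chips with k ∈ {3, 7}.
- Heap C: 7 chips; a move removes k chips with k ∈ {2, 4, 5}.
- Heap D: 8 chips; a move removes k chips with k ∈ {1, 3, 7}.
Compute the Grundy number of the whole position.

Build the Grundy sequence for heap A with g(k) = mex{g(k−s) : s ∈ {2, 3}, s ≤ k}:
g(0) = mex{} = 0
g(1) = mex{} = 0
g(2) = mex{0} = 1
g(3) = mex{0} = 1
g(4) = mex{0,1} = 2
So g(4) = 2.
Build the Grundy sequence for heap B with g(k) = mex{g(k−s) : s ∈ {3, 7}, s ≤ k}:
g(0) = mex{} = 0
g(1) = mex{} = 0
g(2) = mex{} = 0
g(3) = mex{0} = 1
g(4) = mex{0} = 1
g(5) = mex{0} = 1
g(6) = mex{1} = 0
g(7) = mex{0,1} = 2
g(8) = mex{0,1} = 2
g(9) = mex{0} = 1
g(10) = mex{1,2} = 0
So g(10) = 0.
Grundy values for heap C (subtraction set {2, 4, 5}):
g(0) = mex{} = 0
g(1) = mex{} = 0
g(2) = mex{0} = 1
g(3) = mex{0} = 1
g(4) = mex{0,1} = 2
g(5) = mex{0,1} = 2
g(6) = mex{0,1,2} = 3
g(7) = mex{1,2} = 0
So g(7) = 0.
For heap D, compute g(0), g(1), … with moves {1, 3, 7}:
g(0) = mex{} = 0
g(1) = mex{0} = 1
g(2) = mex{1} = 0
g(3) = mex{0} = 1
g(4) = mex{1} = 0
g(5) = mex{0} = 1
g(6) = mex{1} = 0
g(7) = mex{0} = 1
g(8) = mex{1} = 0
So g(8) = 0.
By the Sprague-Grundy theorem, the Grundy value of a sum of independent games is the XOR of the component values.
Combined value = 2 XOR 0 XOR 0 XOR 0 = 2.

2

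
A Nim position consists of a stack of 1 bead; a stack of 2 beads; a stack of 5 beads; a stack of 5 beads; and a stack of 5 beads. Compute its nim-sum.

6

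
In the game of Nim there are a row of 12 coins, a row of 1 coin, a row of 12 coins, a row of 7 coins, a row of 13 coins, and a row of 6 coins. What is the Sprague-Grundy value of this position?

Nim-sum: 12 XOR 1 XOR 12 XOR 7 XOR 13 XOR 6 = 13.

13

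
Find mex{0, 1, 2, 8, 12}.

The values 0, 1, 2 are all present; 3 is the first non-negative integer missing from the set.

3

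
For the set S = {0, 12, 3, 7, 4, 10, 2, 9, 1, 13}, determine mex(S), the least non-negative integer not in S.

5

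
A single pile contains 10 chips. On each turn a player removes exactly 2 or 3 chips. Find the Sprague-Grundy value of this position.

0

Compute g(0), g(1), … for moves {2, 3}:
k:     0  1  2  3  4  5  6  7  8  9 10
g(k):  0  0  1  1  2  0  0  1  1  2  0
So g(10) = 0.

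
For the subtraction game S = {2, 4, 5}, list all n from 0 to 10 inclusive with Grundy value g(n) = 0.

0, 1, 7, 8

Grundy values for subtraction set {2, 4, 5}:
g(0) = mex{} = 0
g(1) = mex{} = 0
g(2) = mex{0} = 1
g(3) = mex{0} = 1
g(4) = mex{0,1} = 2
g(5) = mex{0,1} = 2
g(6) = mex{0,1,2} = 3
g(7) = mex{1,2} = 0
g(8) = mex{1,2,3} = 0
g(9) = mex{0,2} = 1
g(10) = mex{0,2,3} = 1
The P-positions (g = 0) in 0..10 are 0, 1, 7, 8.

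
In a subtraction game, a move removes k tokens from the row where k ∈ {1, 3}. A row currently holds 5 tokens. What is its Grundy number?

1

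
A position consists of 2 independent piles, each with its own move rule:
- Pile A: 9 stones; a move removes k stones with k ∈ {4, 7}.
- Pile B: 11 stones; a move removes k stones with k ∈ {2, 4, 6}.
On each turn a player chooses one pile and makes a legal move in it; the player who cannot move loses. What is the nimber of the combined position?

For pile A, compute g(0), g(1), … with moves {4, 7}:
g(0) = mex{} = 0
g(1) = mex{} = 0
g(2) = mex{} = 0
g(3) = mex{} = 0
g(4) = mex{0} = 1
g(5) = mex{0} = 1
g(6) = mex{0} = 1
g(7) = mex{0} = 1
g(8) = mex{0,1} = 2
g(9) = mex{0,1} = 2
So g(9) = 2.
Grundy values for pile B (subtraction set {2, 4, 6}):
g(0) = mex{} = 0
g(1) = mex{} = 0
g(2) = mex{0} = 1
g(3) = mex{0} = 1
g(4) = mex{0,1} = 2
g(5) = mex{0,1} = 2
g(6) = mex{0,1,2} = 3
g(7) = mex{0,1,2} = 3
g(8) = mex{1,2,3} = 0
g(9) = mex{1,2,3} = 0
g(10) = mex{0,2,3} = 1
g(11) = mex{0,2,3} = 1
So g(11) = 1.
The value of a disjunctive sum is the nim-sum of the parts.
Combined value = 2 XOR 1 = 3.

3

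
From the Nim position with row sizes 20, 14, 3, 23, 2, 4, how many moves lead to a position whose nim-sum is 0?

Bitwise XOR of the heap sizes:
  10100  (20)
  01110  (14)
  00011  (3)
  10111  (23)
  00010  (2)
  00100  (4)
  -----
  01000  (8)
The overall nim-sum is X = 8. A row of size p has a winning move iff p XOR X < p (reduce it to p XOR X).
  20: 20 XOR 8 = 28 ≥ 20 — no move.
  14: 14 XOR 8 = 6 < 14 — winning move (to 6).
  3: 3 XOR 8 = 11 ≥ 3 — no move.
  23: 23 XOR 8 = 31 ≥ 23 — no move.
  2: 2 XOR 8 = 10 ≥ 2 — no move.
  4: 4 XOR 8 = 12 ≥ 4 — no move.
That gives 1 winning move.

1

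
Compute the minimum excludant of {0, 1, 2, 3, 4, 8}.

5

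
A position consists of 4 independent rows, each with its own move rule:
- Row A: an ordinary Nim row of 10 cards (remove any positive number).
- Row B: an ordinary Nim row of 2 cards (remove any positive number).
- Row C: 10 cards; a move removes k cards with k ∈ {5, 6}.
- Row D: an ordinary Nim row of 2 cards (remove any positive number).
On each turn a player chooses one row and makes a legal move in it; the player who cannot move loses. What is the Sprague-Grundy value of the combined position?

Row A is a plain Nim row of size 10, so its Grundy value is 10.
Row B is a plain Nim row of size 2, so its Grundy value is 2.
Grundy values for row C (subtraction set {5, 6}):
k:     0  1  2  3  4  5  6  7  8  9 10
g(k):  0  0  0  0  0  1  1  1  1  1  2
So g(10) = 2.
Row D is a plain Nim row of size 2, so its Grundy value is 2.
By the Sprague-Grundy theorem, the Grundy value of a sum of independent games is the XOR of the component values.
Combined value = 10 ⊕ 2 ⊕ 2 ⊕ 2 = 8.

8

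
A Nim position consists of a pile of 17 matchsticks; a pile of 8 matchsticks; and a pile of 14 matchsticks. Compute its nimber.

23

Compute the nim-sum pairwise:
17 ⊕ 8 = 25
25 ⊕ 14 = 23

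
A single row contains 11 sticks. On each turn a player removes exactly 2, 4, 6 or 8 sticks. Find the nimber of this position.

0

Build the Grundy sequence with g(k) = mex{g(k−s) : s ∈ {2, 4, 6, 8}, s ≤ k}:
g(0) = mex{} = 0
g(1) = mex{} = 0
g(2) = mex{0} = 1
g(3) = mex{0} = 1
g(4) = mex{0,1} = 2
g(5) = mex{0,1} = 2
g(6) = mex{0,1,2} = 3
g(7) = mex{0,1,2} = 3
g(8) = mex{0,1,2,3} = 4
g(9) = mex{0,1,2,3} = 4
g(10) = mex{1,2,3,4} = 0
g(11) = mex{1,2,3,4} = 0
So g(11) = 0.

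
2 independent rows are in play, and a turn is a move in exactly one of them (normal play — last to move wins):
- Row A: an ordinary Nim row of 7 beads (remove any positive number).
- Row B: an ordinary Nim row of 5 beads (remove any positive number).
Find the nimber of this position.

2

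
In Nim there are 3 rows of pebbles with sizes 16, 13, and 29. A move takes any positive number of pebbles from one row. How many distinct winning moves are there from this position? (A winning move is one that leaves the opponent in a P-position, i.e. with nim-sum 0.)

0

Compute the nim-sum pairwise:
16 ^ 13 = 29
29 ^ 29 = 0
The nim-sum is already 0, so every move leaves a nonzero nim-sum — there are no winning moves.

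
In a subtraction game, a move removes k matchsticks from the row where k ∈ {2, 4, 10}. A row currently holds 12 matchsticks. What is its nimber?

0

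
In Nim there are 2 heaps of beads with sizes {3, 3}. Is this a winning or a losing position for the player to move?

Losing position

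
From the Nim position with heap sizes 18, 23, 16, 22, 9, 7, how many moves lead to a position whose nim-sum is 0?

Nim-sum: 18 ^ 23 ^ 16 ^ 22 ^ 9 ^ 7 = 13.
The overall nim-sum is X = 13. A heap of size p has a winning move iff p XOR X < p (reduce it to p XOR X).
  18: 18 XOR 13 = 31 ≥ 18 — no move.
  23: 23 XOR 13 = 26 ≥ 23 — no move.
  16: 16 XOR 13 = 29 ≥ 16 — no move.
  22: 22 XOR 13 = 27 ≥ 22 — no move.
  9: 9 XOR 13 = 4 < 9 — winning move (to 4).
  7: 7 XOR 13 = 10 ≥ 7 — no move.
That gives 1 winning move.

1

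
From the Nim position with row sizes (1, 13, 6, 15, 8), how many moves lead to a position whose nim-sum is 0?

3

Compute the nim-sum pairwise:
1 ⊕ 13 = 12
12 ⊕ 6 = 10
10 ⊕ 15 = 5
5 ⊕ 8 = 13
The overall nim-sum is X = 13. A row of size p has a winning move iff p XOR X < p (reduce it to p XOR X).
  1: 1 XOR 13 = 12 ≥ 1 — no move.
  13: 13 XOR 13 = 0 < 13 — winning move (to 0).
  6: 6 XOR 13 = 11 ≥ 6 — no move.
  15: 15 XOR 13 = 2 < 15 — winning move (to 2).
  8: 8 XOR 13 = 5 < 8 — winning move (to 5).
That gives 3 winning moves.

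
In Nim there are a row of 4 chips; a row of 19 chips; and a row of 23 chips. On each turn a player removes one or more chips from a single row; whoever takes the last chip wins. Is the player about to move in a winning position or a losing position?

Nim-sum: 4 ⊕ 19 ⊕ 23 = 0.
The nim-sum is 0, so this is a P-position: the player to move is in a losing position under optimal play.

Losing position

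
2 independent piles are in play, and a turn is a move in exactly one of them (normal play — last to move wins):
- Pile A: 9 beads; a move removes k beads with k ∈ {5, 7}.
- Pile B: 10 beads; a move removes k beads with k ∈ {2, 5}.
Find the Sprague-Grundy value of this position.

0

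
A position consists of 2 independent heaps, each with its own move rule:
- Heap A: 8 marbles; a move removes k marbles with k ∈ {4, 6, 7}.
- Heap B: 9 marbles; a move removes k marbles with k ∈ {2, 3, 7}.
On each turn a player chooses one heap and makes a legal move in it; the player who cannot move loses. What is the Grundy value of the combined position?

0

For heap A, compute g(0), g(1), … with moves {4, 6, 7}:
g(0) = mex{} = 0
g(1) = mex{} = 0
g(2) = mex{} = 0
g(3) = mex{} = 0
g(4) = mex{0} = 1
g(5) = mex{0} = 1
g(6) = mex{0} = 1
g(7) = mex{0} = 1
g(8) = mex{0,1} = 2
So g(8) = 2.
Build the Grundy sequence for heap B with g(k) = mex{g(k−s) : s ∈ {2, 3, 7}, s ≤ k}:
k:     0  1  2  3  4  5  6  7  8  9
g(k):  0  0  1  1  2  0  0  1  1  2
So g(9) = 2.
By the Sprague-Grundy theorem, the Grundy value of a sum of independent games is the XOR of the component values.
Combined value = 2 XOR 2 = 0.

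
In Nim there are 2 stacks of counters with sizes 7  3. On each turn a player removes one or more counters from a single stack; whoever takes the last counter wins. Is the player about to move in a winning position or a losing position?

Winning position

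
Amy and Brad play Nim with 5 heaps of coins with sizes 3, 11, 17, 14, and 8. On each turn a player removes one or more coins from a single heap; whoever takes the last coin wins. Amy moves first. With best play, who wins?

Amy wins

Write each in binary and XOR column by column:
  00011  (3)
  01011  (11)
  10001  (17)
  01110  (14)
  01000  (8)
  -----
  11111  (31)
The nim-sum is 31 ≠ 0, so this is an N-position: the player to move can win; Amy has a winning move.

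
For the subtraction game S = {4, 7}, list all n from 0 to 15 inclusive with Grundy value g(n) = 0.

Compute g(0), g(1), … for moves {4, 7}:
k:     0  1  2  3  4  5  6  7  8  9 10 11 12 13 14 15
g(k):  0  0  0  0  1  1  1  1  2  2  2  0  0  0  0  1
The P-positions (g = 0) in 0..15 are 0, 1, 2, 3, 11, 12, 13, 14.

0, 1, 2, 3, 11, 12, 13, 14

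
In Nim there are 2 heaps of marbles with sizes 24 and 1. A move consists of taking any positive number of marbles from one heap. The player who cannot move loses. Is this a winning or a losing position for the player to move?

Winning position

Compute the nim-sum pairwise:
24 ^ 1 = 25
The nim-sum is 25 ≠ 0, so this is an N-position: the player to move can win.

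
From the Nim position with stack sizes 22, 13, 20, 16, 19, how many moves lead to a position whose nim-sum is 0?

In binary:
  10110  (22)
  01101  (13)
  10100  (20)
  10000  (16)
  10011  (19)
  -----
  01100  (12)
The overall nim-sum is X = 12. A stack of size p has a winning move iff p XOR X < p (reduce it to p XOR X).
  22: 22 XOR 12 = 26 ≥ 22 — no move.
  13: 13 XOR 12 = 1 < 13 — winning move (to 1).
  20: 20 XOR 12 = 24 ≥ 20 — no move.
  16: 16 XOR 12 = 28 ≥ 16 — no move.
  19: 19 XOR 12 = 31 ≥ 19 — no move.
That gives 1 winning move.

1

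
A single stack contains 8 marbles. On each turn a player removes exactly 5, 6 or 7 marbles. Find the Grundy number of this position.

1

Compute g(0), g(1), … for moves {5, 6, 7}:
k:     0  1  2  3  4  5  6  7  8
g(k):  0  0  0  0  0  1  1  1  1
So g(8) = 1.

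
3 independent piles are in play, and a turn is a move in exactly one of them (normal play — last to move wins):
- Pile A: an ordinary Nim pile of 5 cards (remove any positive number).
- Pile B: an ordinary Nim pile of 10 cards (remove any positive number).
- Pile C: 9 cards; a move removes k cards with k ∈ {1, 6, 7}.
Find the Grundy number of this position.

Pile A is a plain Nim pile of size 5, so its Grundy value is 5.
Pile B is a plain Nim pile of size 10, so its Grundy value is 10.
Build the Grundy sequence for pile C with g(k) = mex{g(k−s) : s ∈ {1, 6, 7}, s ≤ k}:
g(0) = mex{} = 0
g(1) = mex{0} = 1
g(2) = mex{1} = 0
g(3) = mex{0} = 1
g(4) = mex{1} = 0
g(5) = mex{0} = 1
g(6) = mex{0,1} = 2
g(7) = mex{0,1,2} = 3
g(8) = mex{0,1,3} = 2
g(9) = mex{0,1,2} = 3
So g(9) = 3.
The value of a disjunctive sum is the nim-sum of the parts.
Combined value = 5 ⊕ 10 ⊕ 3 = 12.

12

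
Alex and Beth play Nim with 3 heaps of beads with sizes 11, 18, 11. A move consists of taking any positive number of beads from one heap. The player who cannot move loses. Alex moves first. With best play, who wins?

Nim-sum: 11 XOR 18 XOR 11 = 18.
The nim-sum is 18 ≠ 0, so this is an N-position: the player to move can win; Alex has a winning move.

Alex wins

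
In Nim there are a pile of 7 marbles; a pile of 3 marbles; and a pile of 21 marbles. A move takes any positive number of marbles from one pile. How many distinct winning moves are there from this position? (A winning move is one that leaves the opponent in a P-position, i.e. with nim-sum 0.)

1

Compute the nim-sum pairwise:
7 ⊕ 3 = 4
4 ⊕ 21 = 17
The overall nim-sum is X = 17. A pile of size p has a winning move iff p XOR X < p (reduce it to p XOR X).
  7: 7 XOR 17 = 22 ≥ 7 — no move.
  3: 3 XOR 17 = 18 ≥ 3 — no move.
  21: 21 XOR 17 = 4 < 21 — winning move (to 4).
That gives 1 winning move.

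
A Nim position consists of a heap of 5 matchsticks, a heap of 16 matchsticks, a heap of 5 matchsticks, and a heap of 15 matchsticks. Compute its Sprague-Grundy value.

In binary:
  00101  (5)
  10000  (16)
  00101  (5)
  01111  (15)
  -----
  11111  (31)

31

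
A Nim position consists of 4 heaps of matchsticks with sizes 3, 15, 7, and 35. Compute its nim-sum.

Compute the nim-sum pairwise:
3 ⊕ 15 = 12
12 ⊕ 7 = 11
11 ⊕ 35 = 40

40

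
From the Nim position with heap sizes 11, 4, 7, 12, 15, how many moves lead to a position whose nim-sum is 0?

3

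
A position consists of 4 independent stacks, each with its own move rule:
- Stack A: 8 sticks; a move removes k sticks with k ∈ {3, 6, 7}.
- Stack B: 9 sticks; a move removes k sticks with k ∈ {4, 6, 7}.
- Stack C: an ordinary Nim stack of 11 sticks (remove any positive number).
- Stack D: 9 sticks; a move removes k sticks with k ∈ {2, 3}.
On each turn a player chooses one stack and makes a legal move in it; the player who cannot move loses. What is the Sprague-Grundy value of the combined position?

9

For stack A, compute g(0), g(1), … with moves {3, 6, 7}:
k:     0  1  2  3  4  5  6  7  8
g(k):  0  0  0  1  1  1  2  2  2
So g(8) = 2.
Grundy values for stack B (subtraction set {4, 6, 7}):
k:     0  1  2  3  4  5  6  7  8  9
g(k):  0  0  0  0  1  1  1  1  2  2
So g(9) = 2.
Stack C is a plain Nim stack of size 11, so its Grundy value is 11.
Grundy values for stack D (subtraction set {2, 3}):
g(0) = mex{} = 0
g(1) = mex{} = 0
g(2) = mex{0} = 1
g(3) = mex{0} = 1
g(4) = mex{0,1} = 2
g(5) = mex{1} = 0
g(6) = mex{1,2} = 0
g(7) = mex{0,2} = 1
g(8) = mex{0} = 1
g(9) = mex{0,1} = 2
So g(9) = 2.
The value of a disjunctive sum is the nim-sum of the parts.
Combined value = 2 XOR 2 XOR 11 XOR 2 = 9.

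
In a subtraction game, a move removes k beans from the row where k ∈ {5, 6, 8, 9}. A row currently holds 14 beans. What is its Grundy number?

0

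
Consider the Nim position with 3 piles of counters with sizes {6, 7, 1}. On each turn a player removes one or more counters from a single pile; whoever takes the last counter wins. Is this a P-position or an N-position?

P-position

Nim-sum: 6 ^ 7 ^ 1 = 0.
The nim-sum is 0, so this is a P-position: the player to move is in a losing position under optimal play.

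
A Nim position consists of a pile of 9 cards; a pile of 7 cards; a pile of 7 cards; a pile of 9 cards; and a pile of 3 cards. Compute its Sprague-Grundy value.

3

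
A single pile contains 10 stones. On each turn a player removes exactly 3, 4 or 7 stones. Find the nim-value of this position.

Grundy values for subtraction set {3, 4, 7}:
k:     0  1  2  3  4  5  6  7  8  9 10
g(k):  0  0  0  1  1  1  2  2  2  3  0
So g(10) = 0.

0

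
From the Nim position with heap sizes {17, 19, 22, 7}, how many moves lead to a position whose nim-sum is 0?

In binary:
  10001  (17)
  10011  (19)
  10110  (22)
  00111  (7)
  -----
  10011  (19)
The overall nim-sum is X = 19. A heap of size p has a winning move iff p XOR X < p (reduce it to p XOR X).
  17: 17 XOR 19 = 2 < 17 — winning move (to 2).
  19: 19 XOR 19 = 0 < 19 — winning move (to 0).
  22: 22 XOR 19 = 5 < 22 — winning move (to 5).
  7: 7 XOR 19 = 20 ≥ 7 — no move.
That gives 3 winning moves.

3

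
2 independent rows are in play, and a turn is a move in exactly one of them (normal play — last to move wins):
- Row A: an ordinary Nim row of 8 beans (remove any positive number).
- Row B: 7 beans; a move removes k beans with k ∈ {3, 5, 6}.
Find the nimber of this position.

Row A is a plain Nim row of size 8, so its Grundy value is 8.
Grundy values for row B (subtraction set {3, 5, 6}):
k:     0  1  2  3  4  5  6  7
g(k):  0  0  0  1  1  1  2  2
So g(7) = 2.
The value of a disjunctive sum is the nim-sum of the parts.
Combined value = 8 ⊕ 2 = 10.

10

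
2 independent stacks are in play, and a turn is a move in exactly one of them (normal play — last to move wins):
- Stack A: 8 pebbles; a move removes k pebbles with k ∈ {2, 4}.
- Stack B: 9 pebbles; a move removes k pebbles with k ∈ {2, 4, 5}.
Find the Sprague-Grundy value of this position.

0

Grundy values for stack A (subtraction set {2, 4}):
k:     0  1  2  3  4  5  6  7  8
g(k):  0  0  1  1  2  2  0  0  1
So g(8) = 1.
For stack B, compute g(0), g(1), … with moves {2, 4, 5}:
k:     0  1  2  3  4  5  6  7  8  9
g(k):  0  0  1  1  2  2  3  0  0  1
So g(9) = 1.
The value of a disjunctive sum is the nim-sum of the parts.
Combined value = 1 ⊕ 1 = 0.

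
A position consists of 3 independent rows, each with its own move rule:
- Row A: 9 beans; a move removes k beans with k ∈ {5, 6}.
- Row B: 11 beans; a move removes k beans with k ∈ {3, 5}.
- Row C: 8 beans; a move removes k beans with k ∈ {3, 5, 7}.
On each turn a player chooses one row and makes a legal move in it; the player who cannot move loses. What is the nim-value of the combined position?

2

For row A, compute g(0), g(1), … with moves {5, 6}:
k:     0  1  2  3  4  5  6  7  8  9
g(k):  0  0  0  0  0  1  1  1  1  1
So g(9) = 1.
Grundy values for row B (subtraction set {3, 5}):
k:     0  1  2  3  4  5  6  7  8  9 10 11
g(k):  0  0  0  1  1  1  2  2  0  0  0  1
So g(11) = 1.
Build the Grundy sequence for row C with g(k) = mex{g(k−s) : s ∈ {3, 5, 7}, s ≤ k}:
g(0) = mex{} = 0
g(1) = mex{} = 0
g(2) = mex{} = 0
g(3) = mex{0} = 1
g(4) = mex{0} = 1
g(5) = mex{0} = 1
g(6) = mex{0,1} = 2
g(7) = mex{0,1} = 2
g(8) = mex{0,1} = 2
So g(8) = 2.
The value of a disjunctive sum is the nim-sum of the parts.
Combined value = 1 ⊕ 1 ⊕ 2 = 2.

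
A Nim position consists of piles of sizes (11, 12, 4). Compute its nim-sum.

Bitwise XOR of the heap sizes:
  1011  (11)
  1100  (12)
  0100  (4)
  ----
  0011  (3)

3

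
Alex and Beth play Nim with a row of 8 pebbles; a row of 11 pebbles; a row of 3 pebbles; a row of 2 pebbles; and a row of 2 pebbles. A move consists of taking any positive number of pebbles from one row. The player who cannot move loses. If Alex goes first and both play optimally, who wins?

Compute the nim-sum pairwise:
8 ^ 11 = 3
3 ^ 3 = 0
0 ^ 2 = 2
2 ^ 2 = 0
The nim-sum is 0, so this is a P-position: the player to move is in a losing position under optimal play; Alex is about to move from it and so loses — Beth wins.

Beth wins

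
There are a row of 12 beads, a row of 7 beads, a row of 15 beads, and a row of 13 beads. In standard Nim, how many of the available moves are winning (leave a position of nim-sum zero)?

Compute the nim-sum pairwise:
12 ⊕ 7 = 11
11 ⊕ 15 = 4
4 ⊕ 13 = 9
The overall nim-sum is X = 9. A row of size p has a winning move iff p XOR X < p (reduce it to p XOR X).
  12: 12 XOR 9 = 5 < 12 — winning move (to 5).
  7: 7 XOR 9 = 14 ≥ 7 — no move.
  15: 15 XOR 9 = 6 < 15 — winning move (to 6).
  13: 13 XOR 9 = 4 < 13 — winning move (to 4).
That gives 3 winning moves.

3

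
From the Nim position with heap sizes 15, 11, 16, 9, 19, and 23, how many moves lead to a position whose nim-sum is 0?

Bitwise XOR of the heap sizes:
  01111  (15)
  01011  (11)
  10000  (16)
  01001  (9)
  10011  (19)
  10111  (23)
  -----
  11001  (25)
The overall nim-sum is X = 25. A heap of size p has a winning move iff p XOR X < p (reduce it to p XOR X).
  15: 15 XOR 25 = 22 ≥ 15 — no move.
  11: 11 XOR 25 = 18 ≥ 11 — no move.
  16: 16 XOR 25 = 9 < 16 — winning move (to 9).
  9: 9 XOR 25 = 16 ≥ 9 — no move.
  19: 19 XOR 25 = 10 < 19 — winning move (to 10).
  23: 23 XOR 25 = 14 < 23 — winning move (to 14).
That gives 3 winning moves.

3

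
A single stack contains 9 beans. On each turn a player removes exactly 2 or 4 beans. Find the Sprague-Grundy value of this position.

1

Grundy values for subtraction set {2, 4}:
g(0) = mex{} = 0
g(1) = mex{} = 0
g(2) = mex{0} = 1
g(3) = mex{0} = 1
g(4) = mex{0,1} = 2
g(5) = mex{0,1} = 2
g(6) = mex{1,2} = 0
g(7) = mex{1,2} = 0
g(8) = mex{0,2} = 1
g(9) = mex{0,2} = 1
So g(9) = 1.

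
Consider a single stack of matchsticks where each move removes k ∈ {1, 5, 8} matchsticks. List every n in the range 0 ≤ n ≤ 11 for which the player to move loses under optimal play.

Build the Grundy sequence with g(k) = mex{g(k−s) : s ∈ {1, 5, 8}, s ≤ k}:
g(0) = mex{} = 0
g(1) = mex{0} = 1
g(2) = mex{1} = 0
g(3) = mex{0} = 1
g(4) = mex{1} = 0
g(5) = mex{0} = 1
g(6) = mex{1} = 0
g(7) = mex{0} = 1
g(8) = mex{0,1} = 2
g(9) = mex{0,1,2} = 3
g(10) = mex{0,1,3} = 2
g(11) = mex{0,1,2} = 3
The P-positions (g = 0) in 0..11 are 0, 2, 4, 6.

0, 2, 4, 6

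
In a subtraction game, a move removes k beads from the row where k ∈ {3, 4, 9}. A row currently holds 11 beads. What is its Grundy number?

1

Compute g(0), g(1), … for moves {3, 4, 9}:
g(0) = mex{} = 0
g(1) = mex{} = 0
g(2) = mex{} = 0
g(3) = mex{0} = 1
g(4) = mex{0} = 1
g(5) = mex{0} = 1
g(6) = mex{0,1} = 2
g(7) = mex{1} = 0
g(8) = mex{1} = 0
g(9) = mex{0,1,2} = 3
g(10) = mex{0,2} = 1
g(11) = mex{0} = 1
So g(11) = 1.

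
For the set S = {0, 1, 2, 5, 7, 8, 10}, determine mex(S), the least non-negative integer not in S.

The values 0, 1, 2 are all present; 3 is the first non-negative integer missing from the set.

3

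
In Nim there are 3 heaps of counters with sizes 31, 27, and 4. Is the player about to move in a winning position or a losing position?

Losing position

Nim-sum: 31 ⊕ 27 ⊕ 4 = 0.
The nim-sum is 0, so this is a P-position: the player to move is in a losing position under optimal play.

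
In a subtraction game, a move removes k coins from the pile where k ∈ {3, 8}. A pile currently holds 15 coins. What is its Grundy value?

1

Compute g(0), g(1), … for moves {3, 8}:
k:     0  1  2  3  4  5  6  7  8  9 10 11 12 13 14 15
g(k):  0  0  0  1  1  1  0  0  2  1  1  0  0  0  1  1
So g(15) = 1.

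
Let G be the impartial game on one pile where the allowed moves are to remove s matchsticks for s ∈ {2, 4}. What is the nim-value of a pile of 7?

0

Compute g(0), g(1), … for moves {2, 4}:
g(0) = mex{} = 0
g(1) = mex{} = 0
g(2) = mex{0} = 1
g(3) = mex{0} = 1
g(4) = mex{0,1} = 2
g(5) = mex{0,1} = 2
g(6) = mex{1,2} = 0
g(7) = mex{1,2} = 0
So g(7) = 0.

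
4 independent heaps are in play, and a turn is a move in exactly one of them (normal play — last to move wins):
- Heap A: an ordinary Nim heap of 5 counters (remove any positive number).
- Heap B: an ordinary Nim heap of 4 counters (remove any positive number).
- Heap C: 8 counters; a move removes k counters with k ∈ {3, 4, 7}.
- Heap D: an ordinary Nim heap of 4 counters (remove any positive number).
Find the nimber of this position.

Heap A is a plain Nim heap of size 5, so its Grundy value is 5.
Heap B is a plain Nim heap of size 4, so its Grundy value is 4.
For heap C, compute g(0), g(1), … with moves {3, 4, 7}:
g(0) = mex{} = 0
g(1) = mex{} = 0
g(2) = mex{} = 0
g(3) = mex{0} = 1
g(4) = mex{0} = 1
g(5) = mex{0} = 1
g(6) = mex{0,1} = 2
g(7) = mex{0,1} = 2
g(8) = mex{0,1} = 2
So g(8) = 2.
Heap D is a plain Nim heap of size 4, so its Grundy value is 4.
The value of a disjunctive sum is the nim-sum of the parts.
Combined value = 5 ⊕ 4 ⊕ 2 ⊕ 4 = 7.

7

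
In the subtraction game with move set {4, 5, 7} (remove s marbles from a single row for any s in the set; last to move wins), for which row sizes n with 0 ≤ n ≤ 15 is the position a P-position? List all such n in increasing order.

0, 1, 2, 3, 11, 12, 13, 14

Grundy values for subtraction set {4, 5, 7}:
k:     0  1  2  3  4  5  6  7  8  9 10 11 12 13 14 15
g(k):  0  0  0  0  1  1  1  1  2  2  2  0  0  0  0  1
The P-positions (g = 0) in 0..15 are 0, 1, 2, 3, 11, 12, 13, 14.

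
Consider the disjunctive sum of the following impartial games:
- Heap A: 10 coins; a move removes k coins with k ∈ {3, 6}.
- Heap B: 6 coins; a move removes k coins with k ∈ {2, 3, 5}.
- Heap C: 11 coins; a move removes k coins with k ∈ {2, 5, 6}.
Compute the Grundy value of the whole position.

3

Grundy values for heap A (subtraction set {3, 6}):
k:     0  1  2  3  4  5  6  7  8  9 10
g(k):  0  0  0  1  1  1  2  2  2  0  0
So g(10) = 0.
Grundy values for heap B (subtraction set {2, 3, 5}):
g(0) = mex{} = 0
g(1) = mex{} = 0
g(2) = mex{0} = 1
g(3) = mex{0} = 1
g(4) = mex{0,1} = 2
g(5) = mex{0,1} = 2
g(6) = mex{0,1,2} = 3
So g(6) = 3.
Grundy values for heap C (subtraction set {2, 5, 6}):
k:     0  1  2  3  4  5  6  7  8  9 10 11
g(k):  0  0  1  1  0  2  1  3  0  2  1  0
So g(11) = 0.
The value of a disjunctive sum is the nim-sum of the parts.
Combined value = 0 XOR 3 XOR 0 = 3.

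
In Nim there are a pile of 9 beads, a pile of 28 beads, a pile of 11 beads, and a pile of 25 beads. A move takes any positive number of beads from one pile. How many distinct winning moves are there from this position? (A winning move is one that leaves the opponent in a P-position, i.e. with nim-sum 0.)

1

Nim-sum: 9 ^ 28 ^ 11 ^ 25 = 7.
The overall nim-sum is X = 7. A pile of size p has a winning move iff p XOR X < p (reduce it to p XOR X).
  9: 9 XOR 7 = 14 ≥ 9 — no move.
  28: 28 XOR 7 = 27 < 28 — winning move (to 27).
  11: 11 XOR 7 = 12 ≥ 11 — no move.
  25: 25 XOR 7 = 30 ≥ 25 — no move.
That gives 1 winning move.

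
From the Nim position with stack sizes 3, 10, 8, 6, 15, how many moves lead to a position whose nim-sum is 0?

3

Compute the nim-sum pairwise:
3 XOR 10 = 9
9 XOR 8 = 1
1 XOR 6 = 7
7 XOR 15 = 8
The overall nim-sum is X = 8. A stack of size p has a winning move iff p XOR X < p (reduce it to p XOR X).
  3: 3 XOR 8 = 11 ≥ 3 — no move.
  10: 10 XOR 8 = 2 < 10 — winning move (to 2).
  8: 8 XOR 8 = 0 < 8 — winning move (to 0).
  6: 6 XOR 8 = 14 ≥ 6 — no move.
  15: 15 XOR 8 = 7 < 15 — winning move (to 7).
That gives 3 winning moves.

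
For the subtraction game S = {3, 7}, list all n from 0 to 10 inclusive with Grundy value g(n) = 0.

0, 1, 2, 6, 10

Build the Grundy sequence with g(k) = mex{g(k−s) : s ∈ {3, 7}, s ≤ k}:
k:     0  1  2  3  4  5  6  7  8  9 10
g(k):  0  0  0  1  1  1  0  2  2  1  0
The P-positions (g = 0) in 0..10 are 0, 1, 2, 6, 10.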